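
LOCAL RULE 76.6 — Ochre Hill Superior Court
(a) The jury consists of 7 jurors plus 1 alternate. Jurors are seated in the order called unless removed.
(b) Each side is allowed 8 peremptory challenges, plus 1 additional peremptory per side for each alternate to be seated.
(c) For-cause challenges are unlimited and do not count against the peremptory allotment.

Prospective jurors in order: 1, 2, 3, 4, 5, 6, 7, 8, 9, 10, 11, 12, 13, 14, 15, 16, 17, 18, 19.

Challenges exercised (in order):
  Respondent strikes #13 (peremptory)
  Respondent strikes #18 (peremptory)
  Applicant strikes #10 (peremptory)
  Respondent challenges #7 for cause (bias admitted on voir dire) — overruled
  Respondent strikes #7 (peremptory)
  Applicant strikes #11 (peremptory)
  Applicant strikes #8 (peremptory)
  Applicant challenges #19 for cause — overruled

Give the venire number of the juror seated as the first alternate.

12

Removed: #7, #8, #10, #11, #13, #18. (#19 stays — for-cause denied.)
Seating in order: seats 1–7 → #1, #2, #3, #4, #5, #6, #9; alternates → #12.
So alternate 1 is #12.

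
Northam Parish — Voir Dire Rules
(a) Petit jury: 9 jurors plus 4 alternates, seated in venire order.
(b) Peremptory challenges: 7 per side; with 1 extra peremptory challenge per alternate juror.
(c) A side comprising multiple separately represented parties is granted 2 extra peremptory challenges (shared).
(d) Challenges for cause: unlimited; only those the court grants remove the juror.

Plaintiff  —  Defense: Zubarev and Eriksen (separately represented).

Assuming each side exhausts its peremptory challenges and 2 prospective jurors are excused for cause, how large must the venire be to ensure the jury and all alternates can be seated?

39

Seats to fill: 9 + 4 alternates = 13.
Peremptories — Plaintiff: 7 + 1×4 = 11; Defense: 7 + 1×4 + 2 = 13; total 24.
For-cause removals: 2.
Minimum venire: 13 + 24 + 2 = 39.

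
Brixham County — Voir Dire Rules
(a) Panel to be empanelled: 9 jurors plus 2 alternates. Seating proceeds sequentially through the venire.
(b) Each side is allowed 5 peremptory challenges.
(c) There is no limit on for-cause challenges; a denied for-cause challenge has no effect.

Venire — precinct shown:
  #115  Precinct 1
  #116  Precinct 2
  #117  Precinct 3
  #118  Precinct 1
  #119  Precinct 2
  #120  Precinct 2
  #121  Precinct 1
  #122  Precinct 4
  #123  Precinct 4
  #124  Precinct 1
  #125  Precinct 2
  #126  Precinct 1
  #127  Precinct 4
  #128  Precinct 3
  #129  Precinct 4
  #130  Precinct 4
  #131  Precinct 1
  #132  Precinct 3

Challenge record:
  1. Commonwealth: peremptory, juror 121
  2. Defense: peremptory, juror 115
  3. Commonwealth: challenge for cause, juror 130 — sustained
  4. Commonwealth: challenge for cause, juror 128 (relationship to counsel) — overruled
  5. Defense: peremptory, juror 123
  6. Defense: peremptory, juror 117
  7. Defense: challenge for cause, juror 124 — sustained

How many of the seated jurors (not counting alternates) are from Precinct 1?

Removed: #115, #117, #121, #123, #124, #130.
Seated jurors 1–9: #116, #118, #119, #120, #122, #125, #126, #127, #128 (alternates #129, #131 not counted).
Of those, in Precinct 1: #118, #126 → 2.

2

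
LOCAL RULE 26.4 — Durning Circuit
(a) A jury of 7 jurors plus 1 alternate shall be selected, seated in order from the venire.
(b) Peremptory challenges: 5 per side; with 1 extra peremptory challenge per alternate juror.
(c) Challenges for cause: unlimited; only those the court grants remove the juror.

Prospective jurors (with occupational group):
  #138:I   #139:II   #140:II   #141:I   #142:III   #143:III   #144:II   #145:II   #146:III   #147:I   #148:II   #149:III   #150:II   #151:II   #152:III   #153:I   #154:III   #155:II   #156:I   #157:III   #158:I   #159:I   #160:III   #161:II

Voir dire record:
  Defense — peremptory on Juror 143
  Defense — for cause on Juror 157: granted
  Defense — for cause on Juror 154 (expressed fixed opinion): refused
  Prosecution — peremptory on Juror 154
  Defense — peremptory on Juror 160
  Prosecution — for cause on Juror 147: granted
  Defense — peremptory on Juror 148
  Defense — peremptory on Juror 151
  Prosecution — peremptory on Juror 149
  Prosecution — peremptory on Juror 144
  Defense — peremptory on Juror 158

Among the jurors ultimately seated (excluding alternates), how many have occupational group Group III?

2

Removed: #143, #144, #147, #148, #149, #151, #154, #157, #158, #160.
Seated jurors 1–7: #138, #139, #140, #141, #142, #145, #146 (alternates #150 not counted).
Of those, in Group III: #142, #146 → 2.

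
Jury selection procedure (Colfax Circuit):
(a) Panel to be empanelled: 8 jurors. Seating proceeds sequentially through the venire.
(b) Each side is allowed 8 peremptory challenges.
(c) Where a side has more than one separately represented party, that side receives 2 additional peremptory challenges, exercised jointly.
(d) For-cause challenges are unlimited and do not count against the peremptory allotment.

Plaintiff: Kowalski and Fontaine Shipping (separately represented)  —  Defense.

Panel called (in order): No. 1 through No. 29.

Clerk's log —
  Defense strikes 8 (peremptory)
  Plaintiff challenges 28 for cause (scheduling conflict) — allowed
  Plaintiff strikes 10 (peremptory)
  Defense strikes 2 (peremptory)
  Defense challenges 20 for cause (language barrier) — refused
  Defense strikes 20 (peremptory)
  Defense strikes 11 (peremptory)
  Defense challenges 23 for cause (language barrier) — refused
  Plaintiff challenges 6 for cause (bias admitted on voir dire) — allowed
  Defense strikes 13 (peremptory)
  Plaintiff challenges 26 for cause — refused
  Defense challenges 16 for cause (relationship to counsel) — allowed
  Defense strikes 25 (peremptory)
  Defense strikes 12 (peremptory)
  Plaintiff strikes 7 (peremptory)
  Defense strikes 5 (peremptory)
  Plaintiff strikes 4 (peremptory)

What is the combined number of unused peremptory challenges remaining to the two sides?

7

Plaintiff allotment: 8 base + 2 multi-party = 10. Defense allotment: 8.
Plaintiff peremptories used: #10, #7, #4 — 3 (for-cause on #28, #6, #26 don't count).
Defense peremptories used: #8, #2, #20, #11, #13, #25, #12, #5 — 8 (for-cause on #20, #23, #16 don't count).
Remaining: (10 − 3) + (8 − 8) = 7.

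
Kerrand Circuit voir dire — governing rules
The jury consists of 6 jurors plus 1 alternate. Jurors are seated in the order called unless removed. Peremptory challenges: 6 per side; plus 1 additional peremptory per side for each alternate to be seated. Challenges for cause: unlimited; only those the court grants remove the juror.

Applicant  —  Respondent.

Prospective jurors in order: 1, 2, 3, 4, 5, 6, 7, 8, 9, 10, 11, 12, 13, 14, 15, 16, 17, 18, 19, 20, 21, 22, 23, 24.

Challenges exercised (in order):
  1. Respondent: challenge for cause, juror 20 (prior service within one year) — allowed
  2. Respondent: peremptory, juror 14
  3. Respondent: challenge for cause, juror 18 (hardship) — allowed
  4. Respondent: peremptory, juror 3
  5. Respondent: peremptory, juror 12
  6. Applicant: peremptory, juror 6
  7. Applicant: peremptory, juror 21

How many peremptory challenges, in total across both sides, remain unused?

9

Applicant allotment: 6 base + 1 × 1 alternate = 7. Respondent allotment: 6 base + 1 × 1 alternate = 7.
Applicant peremptories used: #6, #21 — 2.
Respondent peremptories used: #14, #3, #12 — 3 (for-cause on #20, #18 don't count).
Remaining: (7 − 2) + (7 − 3) = 9.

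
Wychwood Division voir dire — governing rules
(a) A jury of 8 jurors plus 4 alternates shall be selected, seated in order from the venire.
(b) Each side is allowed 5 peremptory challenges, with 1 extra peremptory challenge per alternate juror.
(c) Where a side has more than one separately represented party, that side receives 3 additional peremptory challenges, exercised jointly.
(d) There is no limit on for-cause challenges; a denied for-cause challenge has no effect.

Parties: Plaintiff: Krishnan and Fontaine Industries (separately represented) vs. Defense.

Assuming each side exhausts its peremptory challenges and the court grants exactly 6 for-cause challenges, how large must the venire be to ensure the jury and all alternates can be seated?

39

Seats to fill: 8 + 4 alternates = 12.
Peremptories — Plaintiff: 5 + 1×4 + 3 = 12; Defense: 5 + 1×4 = 9; total 21.
For-cause removals: 6.
Minimum venire: 12 + 21 + 6 = 39.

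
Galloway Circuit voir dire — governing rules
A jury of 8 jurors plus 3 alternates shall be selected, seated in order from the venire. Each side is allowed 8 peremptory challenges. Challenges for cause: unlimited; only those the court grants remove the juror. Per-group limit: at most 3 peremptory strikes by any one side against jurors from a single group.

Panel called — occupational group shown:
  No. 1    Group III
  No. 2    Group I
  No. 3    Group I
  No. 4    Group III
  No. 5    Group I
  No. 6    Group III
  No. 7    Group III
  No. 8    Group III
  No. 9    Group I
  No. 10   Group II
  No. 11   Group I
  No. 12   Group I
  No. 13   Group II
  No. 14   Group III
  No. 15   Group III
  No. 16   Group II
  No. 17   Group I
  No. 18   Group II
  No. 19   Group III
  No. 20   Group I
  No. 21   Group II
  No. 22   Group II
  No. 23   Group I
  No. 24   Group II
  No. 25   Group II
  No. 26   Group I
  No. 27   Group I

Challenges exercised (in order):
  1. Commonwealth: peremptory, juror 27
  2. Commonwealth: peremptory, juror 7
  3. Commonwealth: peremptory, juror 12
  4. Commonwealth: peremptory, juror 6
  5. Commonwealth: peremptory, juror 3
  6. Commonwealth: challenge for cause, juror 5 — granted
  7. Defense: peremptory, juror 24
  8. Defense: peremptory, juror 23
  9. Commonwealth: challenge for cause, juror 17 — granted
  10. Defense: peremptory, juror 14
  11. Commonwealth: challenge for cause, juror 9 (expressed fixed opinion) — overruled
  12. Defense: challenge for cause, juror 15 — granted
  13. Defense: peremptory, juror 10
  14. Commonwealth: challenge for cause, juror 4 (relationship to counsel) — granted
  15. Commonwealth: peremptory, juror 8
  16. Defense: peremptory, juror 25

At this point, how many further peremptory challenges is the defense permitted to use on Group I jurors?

2

Defense peremptories so far: #24, #23, #14, #10, #25 — 5 of 8 used, 3 left overall.
Against Group I: #23 — 1 used; per-group cap 3 leaves 2.
Binding limit: min(3, 2) = 2.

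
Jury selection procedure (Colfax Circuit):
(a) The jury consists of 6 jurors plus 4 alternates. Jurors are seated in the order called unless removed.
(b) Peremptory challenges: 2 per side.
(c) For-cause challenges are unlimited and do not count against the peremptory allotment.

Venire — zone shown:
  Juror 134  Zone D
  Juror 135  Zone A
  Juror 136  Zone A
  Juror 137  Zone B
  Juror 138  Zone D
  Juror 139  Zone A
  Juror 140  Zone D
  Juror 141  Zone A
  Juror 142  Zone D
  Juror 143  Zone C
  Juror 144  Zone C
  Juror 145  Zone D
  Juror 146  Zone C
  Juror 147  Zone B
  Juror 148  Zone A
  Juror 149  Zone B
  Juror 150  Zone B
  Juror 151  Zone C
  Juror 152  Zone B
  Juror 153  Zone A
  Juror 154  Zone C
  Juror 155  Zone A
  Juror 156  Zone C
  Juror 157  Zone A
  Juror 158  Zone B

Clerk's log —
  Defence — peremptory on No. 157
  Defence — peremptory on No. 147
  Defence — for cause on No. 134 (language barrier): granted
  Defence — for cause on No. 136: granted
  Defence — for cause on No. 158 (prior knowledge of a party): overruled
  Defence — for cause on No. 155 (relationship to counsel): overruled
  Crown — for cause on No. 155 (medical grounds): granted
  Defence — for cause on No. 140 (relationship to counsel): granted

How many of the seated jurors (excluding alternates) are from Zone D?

2

Removed: #134, #136, #140, #147, #155, #157.
Seated jurors 1–6: #135, #137, #138, #139, #141, #142 (alternates #143, #144, #145, #146 not counted).
Of those, in Zone D: #138, #142 → 2.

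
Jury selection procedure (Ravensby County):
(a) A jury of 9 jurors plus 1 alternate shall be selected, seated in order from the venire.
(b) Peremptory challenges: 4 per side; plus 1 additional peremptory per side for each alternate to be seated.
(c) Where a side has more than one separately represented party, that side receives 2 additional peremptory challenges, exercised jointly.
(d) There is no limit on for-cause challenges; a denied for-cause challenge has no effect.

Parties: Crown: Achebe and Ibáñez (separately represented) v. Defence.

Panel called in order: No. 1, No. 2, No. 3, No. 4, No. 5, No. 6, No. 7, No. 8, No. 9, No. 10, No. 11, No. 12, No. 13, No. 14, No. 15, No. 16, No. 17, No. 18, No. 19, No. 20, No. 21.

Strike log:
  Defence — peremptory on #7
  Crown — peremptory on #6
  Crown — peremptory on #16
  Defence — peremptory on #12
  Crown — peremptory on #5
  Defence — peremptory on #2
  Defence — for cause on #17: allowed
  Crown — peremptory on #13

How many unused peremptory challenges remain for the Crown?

3

Crown allotment: 4 base + 1 × 1 alternate + 2 multi-party = 7.
Crown peremptories used: #6, #16, #5, #13 — 4.
Remaining: 7 − 4 = 3.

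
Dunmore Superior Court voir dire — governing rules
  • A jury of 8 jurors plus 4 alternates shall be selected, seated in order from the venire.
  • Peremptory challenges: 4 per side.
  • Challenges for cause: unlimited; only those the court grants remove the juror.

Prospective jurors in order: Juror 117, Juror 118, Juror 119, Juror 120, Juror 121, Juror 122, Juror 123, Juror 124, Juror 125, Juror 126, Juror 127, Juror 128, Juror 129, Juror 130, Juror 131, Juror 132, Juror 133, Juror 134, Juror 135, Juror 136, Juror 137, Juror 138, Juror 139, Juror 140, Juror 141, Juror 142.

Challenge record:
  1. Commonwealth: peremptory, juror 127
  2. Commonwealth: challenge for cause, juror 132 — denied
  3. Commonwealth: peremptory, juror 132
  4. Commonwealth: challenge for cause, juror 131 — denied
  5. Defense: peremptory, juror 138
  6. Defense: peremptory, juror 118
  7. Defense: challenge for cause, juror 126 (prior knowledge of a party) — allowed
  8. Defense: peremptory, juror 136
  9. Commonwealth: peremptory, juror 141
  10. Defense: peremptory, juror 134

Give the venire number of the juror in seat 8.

Removed: #118, #126, #127, #132, #134, #136, #138, #141. (#131 stays — for-cause denied.)
Filling seats in venire order through position 8: #117, #119, #120, #121, #122, #123, #124, #125.
So seat 8 is #125.

125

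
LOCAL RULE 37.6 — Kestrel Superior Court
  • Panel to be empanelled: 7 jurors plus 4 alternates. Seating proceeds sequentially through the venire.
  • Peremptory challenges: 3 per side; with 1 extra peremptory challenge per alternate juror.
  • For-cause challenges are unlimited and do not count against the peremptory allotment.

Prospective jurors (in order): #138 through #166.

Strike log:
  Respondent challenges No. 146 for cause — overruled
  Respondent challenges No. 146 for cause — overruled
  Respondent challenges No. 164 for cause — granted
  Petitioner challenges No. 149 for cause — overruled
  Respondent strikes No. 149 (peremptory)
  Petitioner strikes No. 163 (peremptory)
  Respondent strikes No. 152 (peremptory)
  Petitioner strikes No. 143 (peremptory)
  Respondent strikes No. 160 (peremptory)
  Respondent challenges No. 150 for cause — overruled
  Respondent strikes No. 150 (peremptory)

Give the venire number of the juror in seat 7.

145

Removed: #143, #149, #150, #152, #160, #163, #164. (#146 stays — for-cause denied.)
Seating in order: seats 1–7 → #138, #139, #140, #141, #142, #144, #145; alternates → #146, #147, #148, #151.
So seat 7 is #145.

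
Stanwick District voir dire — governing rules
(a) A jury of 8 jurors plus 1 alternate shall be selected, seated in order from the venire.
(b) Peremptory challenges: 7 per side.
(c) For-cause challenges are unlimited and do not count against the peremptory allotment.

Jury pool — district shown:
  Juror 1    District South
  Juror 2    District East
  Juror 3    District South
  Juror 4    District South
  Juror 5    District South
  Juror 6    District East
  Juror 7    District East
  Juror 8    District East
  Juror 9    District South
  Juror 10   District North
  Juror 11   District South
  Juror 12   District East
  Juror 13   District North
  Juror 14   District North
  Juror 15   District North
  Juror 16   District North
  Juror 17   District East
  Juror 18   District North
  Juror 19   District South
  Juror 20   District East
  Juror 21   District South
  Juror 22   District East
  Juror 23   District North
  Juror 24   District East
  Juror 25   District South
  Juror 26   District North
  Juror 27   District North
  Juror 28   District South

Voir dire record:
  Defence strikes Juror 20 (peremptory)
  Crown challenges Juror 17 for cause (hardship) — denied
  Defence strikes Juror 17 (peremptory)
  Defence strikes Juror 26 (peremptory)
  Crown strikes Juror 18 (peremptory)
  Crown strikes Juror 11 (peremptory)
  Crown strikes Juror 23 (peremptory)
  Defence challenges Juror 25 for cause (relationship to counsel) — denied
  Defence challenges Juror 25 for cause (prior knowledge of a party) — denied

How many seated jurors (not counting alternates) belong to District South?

4

Removed: #11, #17, #18, #20, #23, #26.
Seated jurors 1–8: #1, #2, #3, #4, #5, #6, #7, #8 (alternates #9 not counted).
Of those, in District South: #1, #3, #4, #5 → 4.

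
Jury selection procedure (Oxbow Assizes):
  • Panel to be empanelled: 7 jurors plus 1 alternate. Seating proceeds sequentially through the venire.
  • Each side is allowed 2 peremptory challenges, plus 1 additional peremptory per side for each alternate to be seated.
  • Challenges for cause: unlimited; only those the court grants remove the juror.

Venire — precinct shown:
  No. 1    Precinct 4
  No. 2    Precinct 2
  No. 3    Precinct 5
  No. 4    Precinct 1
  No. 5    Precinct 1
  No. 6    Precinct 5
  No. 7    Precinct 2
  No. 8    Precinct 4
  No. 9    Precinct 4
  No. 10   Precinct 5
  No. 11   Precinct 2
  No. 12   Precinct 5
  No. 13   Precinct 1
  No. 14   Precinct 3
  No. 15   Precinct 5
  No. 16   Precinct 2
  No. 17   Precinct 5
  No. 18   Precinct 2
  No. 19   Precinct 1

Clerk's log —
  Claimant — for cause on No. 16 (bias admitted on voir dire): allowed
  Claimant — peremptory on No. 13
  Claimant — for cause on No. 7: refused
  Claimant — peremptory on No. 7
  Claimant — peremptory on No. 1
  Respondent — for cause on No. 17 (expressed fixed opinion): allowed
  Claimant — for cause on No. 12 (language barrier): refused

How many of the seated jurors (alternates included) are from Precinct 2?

Removed: #1, #7, #13, #16, #17.
Seated (8 incl. alternates): #2, #3, #4, #5, #6, #8, #9, #10.
Of those, in Precinct 2: #2 → 1.

1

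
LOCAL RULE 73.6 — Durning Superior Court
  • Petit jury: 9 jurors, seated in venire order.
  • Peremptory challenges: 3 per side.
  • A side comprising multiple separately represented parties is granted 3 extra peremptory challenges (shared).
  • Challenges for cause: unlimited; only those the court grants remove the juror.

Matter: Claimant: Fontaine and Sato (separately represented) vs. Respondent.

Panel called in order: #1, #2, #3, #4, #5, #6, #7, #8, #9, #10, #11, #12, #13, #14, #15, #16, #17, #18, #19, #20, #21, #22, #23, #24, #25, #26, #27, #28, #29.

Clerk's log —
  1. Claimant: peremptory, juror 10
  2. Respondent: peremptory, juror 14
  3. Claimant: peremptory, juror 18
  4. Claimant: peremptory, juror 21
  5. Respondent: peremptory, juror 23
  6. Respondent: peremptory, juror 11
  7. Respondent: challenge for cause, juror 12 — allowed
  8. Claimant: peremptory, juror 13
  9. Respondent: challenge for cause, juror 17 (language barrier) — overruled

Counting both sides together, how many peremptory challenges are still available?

2

Claimant allotment: 3 base + 3 multi-party = 6. Respondent allotment: 3.
Claimant peremptories used: #10, #18, #21, #13 — 4.
Respondent peremptories used: #14, #23, #11 — 3 (for-cause on #12, #17 don't count).
Remaining: (6 − 4) + (3 − 3) = 2.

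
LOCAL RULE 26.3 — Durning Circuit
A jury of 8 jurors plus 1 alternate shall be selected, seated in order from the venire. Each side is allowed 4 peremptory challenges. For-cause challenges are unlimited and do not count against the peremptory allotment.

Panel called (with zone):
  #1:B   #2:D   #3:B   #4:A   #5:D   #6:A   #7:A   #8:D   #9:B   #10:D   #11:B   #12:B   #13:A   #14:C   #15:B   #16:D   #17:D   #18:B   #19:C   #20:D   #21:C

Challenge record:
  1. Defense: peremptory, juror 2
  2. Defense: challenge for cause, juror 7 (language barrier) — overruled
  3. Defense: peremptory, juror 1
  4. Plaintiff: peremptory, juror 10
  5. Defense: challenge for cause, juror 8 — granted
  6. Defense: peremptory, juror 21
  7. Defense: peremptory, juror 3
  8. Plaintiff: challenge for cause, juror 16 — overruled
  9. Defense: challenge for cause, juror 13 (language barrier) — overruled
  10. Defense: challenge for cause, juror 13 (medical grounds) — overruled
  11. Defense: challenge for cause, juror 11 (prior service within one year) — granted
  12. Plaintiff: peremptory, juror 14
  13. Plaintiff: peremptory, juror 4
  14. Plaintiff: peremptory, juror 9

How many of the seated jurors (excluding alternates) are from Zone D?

3

Removed: #1, #2, #3, #4, #8, #9, #10, #11, #14, #21.
Seated jurors 1–8: #5, #6, #7, #12, #13, #15, #16, #17 (alternates #18 not counted).
Of those, in Zone D: #5, #16, #17 → 3.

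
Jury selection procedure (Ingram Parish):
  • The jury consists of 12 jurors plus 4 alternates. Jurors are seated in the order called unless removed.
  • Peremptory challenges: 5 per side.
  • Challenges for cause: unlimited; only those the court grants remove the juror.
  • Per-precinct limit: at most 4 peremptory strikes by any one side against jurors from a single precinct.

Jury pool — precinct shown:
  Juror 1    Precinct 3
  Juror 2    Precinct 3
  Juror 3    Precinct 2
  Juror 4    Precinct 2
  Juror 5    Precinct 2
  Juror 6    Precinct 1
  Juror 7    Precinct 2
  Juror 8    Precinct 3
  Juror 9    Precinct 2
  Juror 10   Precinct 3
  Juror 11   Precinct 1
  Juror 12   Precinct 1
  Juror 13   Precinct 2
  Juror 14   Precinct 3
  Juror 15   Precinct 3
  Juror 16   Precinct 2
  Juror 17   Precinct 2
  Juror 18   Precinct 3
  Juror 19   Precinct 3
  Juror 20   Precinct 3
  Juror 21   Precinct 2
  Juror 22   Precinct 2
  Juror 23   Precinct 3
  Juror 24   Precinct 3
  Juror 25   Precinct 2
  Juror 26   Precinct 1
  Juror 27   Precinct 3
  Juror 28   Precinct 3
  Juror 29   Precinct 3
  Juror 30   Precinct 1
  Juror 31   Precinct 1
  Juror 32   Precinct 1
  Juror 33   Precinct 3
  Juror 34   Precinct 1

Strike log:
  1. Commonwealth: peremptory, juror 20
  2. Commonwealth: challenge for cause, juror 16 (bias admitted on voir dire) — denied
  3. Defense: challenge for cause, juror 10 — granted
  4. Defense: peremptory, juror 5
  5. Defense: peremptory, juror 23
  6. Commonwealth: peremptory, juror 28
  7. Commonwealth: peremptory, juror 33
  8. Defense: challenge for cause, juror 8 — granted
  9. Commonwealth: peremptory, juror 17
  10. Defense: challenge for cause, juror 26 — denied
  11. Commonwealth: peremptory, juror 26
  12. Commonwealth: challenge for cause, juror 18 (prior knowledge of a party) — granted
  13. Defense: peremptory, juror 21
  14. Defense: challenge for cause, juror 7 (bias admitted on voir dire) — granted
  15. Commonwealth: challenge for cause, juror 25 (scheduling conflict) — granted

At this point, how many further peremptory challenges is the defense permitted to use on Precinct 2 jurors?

2

Defense peremptories so far: #5, #23, #21 — 3 of 5 used, 2 left overall.
Against Precinct 2: #5, #21 — 2 used; per-precinct cap 4 leaves 2.
Binding limit: min(2, 2) = 2.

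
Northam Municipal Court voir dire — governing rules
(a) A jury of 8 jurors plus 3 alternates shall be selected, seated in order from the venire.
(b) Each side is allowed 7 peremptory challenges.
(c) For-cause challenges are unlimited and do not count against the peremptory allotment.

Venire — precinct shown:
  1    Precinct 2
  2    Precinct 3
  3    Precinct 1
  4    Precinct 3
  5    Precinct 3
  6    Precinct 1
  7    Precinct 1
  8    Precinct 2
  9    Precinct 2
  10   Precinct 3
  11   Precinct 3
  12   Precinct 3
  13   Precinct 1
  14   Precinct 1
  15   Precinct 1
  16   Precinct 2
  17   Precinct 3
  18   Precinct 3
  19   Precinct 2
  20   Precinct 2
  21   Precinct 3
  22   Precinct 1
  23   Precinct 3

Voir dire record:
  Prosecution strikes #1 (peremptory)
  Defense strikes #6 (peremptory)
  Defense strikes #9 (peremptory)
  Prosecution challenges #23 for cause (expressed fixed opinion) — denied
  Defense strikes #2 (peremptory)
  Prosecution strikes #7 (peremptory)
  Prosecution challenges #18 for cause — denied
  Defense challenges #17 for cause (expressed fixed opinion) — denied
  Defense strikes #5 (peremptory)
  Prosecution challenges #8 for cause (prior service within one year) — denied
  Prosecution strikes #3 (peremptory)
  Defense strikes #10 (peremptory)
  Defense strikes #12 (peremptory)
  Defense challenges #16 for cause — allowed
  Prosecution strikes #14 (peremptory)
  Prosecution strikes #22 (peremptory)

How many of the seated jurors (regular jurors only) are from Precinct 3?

Removed: #1, #2, #3, #5, #6, #7, #9, #10, #12, #14, #16, #22.
Seated jurors 1–8: #4, #8, #11, #13, #15, #17, #18, #19 (alternates #20, #21, #23 not counted).
Of those, in Precinct 3: #4, #11, #17, #18 → 4.

4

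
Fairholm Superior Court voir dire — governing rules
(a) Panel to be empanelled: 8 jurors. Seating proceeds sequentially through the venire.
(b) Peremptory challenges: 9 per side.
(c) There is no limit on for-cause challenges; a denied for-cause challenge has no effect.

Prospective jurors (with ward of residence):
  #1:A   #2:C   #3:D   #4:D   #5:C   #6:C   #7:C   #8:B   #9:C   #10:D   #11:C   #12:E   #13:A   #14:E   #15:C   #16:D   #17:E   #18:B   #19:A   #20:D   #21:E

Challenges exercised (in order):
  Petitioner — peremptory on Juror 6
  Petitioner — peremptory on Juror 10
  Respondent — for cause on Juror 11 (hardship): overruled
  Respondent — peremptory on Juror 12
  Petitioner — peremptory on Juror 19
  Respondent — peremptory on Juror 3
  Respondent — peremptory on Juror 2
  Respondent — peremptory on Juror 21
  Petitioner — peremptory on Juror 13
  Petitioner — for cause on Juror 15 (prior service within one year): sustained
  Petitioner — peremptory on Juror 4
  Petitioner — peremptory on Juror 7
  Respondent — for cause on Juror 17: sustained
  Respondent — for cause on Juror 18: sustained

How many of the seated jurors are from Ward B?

Removed: #2, #3, #4, #6, #7, #10, #12, #13, #15, #17, #18, #19, #21.
Seated jurors 1–8: #1, #5, #8, #9, #11, #14, #16, #20.
Of those, in Ward B: #8 → 1.

1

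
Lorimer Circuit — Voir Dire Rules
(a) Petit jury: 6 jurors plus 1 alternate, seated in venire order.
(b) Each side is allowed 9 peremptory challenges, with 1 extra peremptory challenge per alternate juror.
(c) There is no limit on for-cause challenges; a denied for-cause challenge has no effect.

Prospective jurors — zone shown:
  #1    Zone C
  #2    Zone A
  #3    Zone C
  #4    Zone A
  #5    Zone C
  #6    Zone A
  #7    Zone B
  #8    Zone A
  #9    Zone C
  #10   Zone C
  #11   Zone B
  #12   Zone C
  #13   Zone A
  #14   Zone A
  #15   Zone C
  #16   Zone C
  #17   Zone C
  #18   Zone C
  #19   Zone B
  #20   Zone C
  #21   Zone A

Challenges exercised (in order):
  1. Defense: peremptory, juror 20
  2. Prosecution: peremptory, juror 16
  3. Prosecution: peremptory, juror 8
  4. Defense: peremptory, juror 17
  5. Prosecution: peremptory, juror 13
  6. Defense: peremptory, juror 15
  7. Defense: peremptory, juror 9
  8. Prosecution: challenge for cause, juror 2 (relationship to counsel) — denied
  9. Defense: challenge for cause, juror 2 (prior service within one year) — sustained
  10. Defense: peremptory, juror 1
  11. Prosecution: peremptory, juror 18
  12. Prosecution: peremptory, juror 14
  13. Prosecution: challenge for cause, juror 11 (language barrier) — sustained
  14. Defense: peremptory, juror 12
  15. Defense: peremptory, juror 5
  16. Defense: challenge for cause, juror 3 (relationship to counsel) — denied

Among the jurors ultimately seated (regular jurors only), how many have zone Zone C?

2

Removed: #1, #2, #5, #8, #9, #11, #12, #13, #14, #15, #16, #17, #18, #20.
Seated jurors 1–6: #3, #4, #6, #7, #10, #19 (alternates #21 not counted).
Of those, in Zone C: #3, #10 → 2.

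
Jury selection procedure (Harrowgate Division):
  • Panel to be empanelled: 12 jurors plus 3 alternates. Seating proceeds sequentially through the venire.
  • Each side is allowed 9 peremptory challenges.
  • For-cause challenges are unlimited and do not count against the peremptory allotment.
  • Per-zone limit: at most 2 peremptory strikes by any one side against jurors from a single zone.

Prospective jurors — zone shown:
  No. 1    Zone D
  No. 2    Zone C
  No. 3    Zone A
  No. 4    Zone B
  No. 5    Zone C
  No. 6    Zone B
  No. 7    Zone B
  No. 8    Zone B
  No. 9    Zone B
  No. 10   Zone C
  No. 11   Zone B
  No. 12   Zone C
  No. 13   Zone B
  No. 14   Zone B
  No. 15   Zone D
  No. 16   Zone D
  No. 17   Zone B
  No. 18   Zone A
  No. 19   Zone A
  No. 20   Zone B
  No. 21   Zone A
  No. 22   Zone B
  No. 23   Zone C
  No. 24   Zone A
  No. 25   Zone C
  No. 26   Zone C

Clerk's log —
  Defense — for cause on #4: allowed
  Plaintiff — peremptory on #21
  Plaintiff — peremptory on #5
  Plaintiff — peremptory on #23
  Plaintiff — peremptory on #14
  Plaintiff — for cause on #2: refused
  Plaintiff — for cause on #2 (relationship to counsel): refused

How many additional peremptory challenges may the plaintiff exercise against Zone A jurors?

Plaintiff peremptories so far: #21, #5, #23, #14 — 4 of 9 used, 5 left overall.
Against Zone A: #21 — 1 used; per-zone cap 2 leaves 1.
Binding limit: min(5, 1) = 1.

1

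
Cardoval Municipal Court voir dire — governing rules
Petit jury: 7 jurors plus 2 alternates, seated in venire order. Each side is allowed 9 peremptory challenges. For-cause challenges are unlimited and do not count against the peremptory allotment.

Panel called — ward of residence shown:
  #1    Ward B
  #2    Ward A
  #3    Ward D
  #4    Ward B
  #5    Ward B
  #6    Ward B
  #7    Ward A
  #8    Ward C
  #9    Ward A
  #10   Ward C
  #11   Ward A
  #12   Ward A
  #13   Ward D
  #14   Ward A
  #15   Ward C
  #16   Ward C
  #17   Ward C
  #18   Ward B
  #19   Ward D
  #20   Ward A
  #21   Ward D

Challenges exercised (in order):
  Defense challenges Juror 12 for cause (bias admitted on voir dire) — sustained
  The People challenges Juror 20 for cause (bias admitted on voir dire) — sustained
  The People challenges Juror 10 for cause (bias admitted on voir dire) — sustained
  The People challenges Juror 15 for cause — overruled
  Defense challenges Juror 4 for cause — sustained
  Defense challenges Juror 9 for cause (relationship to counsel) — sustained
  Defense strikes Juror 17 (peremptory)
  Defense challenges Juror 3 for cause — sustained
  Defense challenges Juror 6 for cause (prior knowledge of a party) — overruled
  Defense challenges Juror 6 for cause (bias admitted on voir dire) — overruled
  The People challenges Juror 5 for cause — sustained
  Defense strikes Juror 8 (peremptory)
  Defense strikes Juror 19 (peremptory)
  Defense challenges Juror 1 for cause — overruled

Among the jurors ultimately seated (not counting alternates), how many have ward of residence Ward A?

4

Removed: #3, #4, #5, #8, #9, #10, #12, #17, #19, #20.
Seated jurors 1–7: #1, #2, #6, #7, #11, #13, #14 (alternates #15, #16 not counted).
Of those, in Ward A: #2, #7, #11, #14 → 4.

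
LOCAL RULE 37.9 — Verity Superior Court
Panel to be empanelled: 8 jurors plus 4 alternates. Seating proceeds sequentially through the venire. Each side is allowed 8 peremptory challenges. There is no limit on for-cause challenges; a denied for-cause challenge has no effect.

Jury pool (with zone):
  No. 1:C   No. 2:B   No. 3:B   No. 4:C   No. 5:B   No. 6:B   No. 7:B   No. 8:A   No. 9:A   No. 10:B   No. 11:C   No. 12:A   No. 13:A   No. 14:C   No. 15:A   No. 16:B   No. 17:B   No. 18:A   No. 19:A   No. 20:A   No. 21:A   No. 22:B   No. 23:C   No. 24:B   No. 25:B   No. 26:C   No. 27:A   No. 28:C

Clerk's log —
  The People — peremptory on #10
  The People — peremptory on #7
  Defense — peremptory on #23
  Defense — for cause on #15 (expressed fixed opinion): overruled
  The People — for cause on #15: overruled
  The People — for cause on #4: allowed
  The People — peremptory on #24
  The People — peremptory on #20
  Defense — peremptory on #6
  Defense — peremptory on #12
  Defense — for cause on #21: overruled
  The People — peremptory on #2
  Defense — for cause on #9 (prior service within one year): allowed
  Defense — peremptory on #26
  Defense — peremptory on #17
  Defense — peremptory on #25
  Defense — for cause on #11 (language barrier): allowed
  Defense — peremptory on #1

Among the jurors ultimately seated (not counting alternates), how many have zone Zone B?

3

Removed: #1, #2, #4, #6, #7, #9, #10, #11, #12, #17, #20, #23, #24, #25, #26.
Seated jurors 1–8: #3, #5, #8, #13, #14, #15, #16, #18 (alternates #19, #21, #22, #27 not counted).
Of those, in Zone B: #3, #5, #16 → 3.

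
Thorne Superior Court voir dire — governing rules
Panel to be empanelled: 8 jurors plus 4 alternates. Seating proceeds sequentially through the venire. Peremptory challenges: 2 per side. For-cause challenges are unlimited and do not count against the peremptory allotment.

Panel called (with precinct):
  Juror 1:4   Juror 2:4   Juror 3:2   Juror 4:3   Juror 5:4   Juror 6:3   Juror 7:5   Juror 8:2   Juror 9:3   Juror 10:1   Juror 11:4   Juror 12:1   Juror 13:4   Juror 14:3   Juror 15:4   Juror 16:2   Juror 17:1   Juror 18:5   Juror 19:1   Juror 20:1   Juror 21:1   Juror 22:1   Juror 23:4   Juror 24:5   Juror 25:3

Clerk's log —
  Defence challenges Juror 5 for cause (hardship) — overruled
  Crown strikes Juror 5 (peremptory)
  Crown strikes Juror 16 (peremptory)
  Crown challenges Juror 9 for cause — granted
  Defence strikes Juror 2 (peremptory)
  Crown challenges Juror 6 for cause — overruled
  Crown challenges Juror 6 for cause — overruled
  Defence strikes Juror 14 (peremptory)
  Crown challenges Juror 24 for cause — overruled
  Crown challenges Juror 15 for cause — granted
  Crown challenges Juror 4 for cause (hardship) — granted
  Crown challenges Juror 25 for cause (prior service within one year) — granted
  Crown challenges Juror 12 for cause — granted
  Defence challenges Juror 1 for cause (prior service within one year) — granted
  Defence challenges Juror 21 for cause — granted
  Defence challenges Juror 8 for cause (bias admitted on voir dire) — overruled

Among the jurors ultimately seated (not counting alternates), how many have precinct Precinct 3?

1

Removed: #1, #2, #4, #5, #9, #12, #14, #15, #16, #21, #25.
Seated jurors 1–8: #3, #6, #7, #8, #10, #11, #13, #17 (alternates #18, #19, #20, #22 not counted).
Of those, in Precinct 3: #6 → 1.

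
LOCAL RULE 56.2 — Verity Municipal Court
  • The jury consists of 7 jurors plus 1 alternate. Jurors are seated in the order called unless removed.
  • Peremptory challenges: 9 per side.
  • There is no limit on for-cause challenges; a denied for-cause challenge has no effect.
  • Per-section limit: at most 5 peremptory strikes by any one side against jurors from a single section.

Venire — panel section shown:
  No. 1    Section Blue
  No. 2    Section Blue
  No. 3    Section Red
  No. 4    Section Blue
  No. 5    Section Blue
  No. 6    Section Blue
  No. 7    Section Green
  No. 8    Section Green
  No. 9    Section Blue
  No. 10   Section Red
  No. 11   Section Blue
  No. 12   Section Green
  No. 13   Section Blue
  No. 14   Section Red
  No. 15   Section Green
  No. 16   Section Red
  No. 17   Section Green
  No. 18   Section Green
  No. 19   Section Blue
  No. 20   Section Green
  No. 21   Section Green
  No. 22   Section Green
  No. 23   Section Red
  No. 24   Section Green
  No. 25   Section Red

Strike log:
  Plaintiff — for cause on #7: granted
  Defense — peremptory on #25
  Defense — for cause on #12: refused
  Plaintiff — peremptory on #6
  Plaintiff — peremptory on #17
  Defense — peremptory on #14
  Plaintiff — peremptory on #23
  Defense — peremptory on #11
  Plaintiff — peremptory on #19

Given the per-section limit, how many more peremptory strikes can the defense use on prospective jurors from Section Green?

5

Defense peremptories so far: #25, #14, #11 — 3 of 9 used, 6 left overall.
Against Section Green: none yet — per-section cap 5 leaves 5.
Binding limit: min(6, 5) = 5.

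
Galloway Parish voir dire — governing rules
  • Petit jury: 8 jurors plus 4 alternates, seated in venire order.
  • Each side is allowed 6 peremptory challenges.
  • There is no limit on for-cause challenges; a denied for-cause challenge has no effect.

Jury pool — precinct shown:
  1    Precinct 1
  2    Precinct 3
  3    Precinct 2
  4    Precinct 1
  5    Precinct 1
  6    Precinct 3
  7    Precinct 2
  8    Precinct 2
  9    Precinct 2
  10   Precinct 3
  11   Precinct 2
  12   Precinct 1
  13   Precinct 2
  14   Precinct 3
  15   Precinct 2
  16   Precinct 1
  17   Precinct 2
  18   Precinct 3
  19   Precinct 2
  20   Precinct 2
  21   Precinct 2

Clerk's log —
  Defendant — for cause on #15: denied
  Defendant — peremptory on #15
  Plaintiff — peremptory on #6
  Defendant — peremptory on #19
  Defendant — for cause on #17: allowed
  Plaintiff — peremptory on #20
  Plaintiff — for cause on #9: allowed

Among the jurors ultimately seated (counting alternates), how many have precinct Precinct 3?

Removed: #6, #9, #15, #17, #19, #20.
Seated (12 incl. alternates): #1, #2, #3, #4, #5, #7, #8, #10, #11, #12, #13, #14.
Of those, in Precinct 3: #2, #10, #14 → 3.

3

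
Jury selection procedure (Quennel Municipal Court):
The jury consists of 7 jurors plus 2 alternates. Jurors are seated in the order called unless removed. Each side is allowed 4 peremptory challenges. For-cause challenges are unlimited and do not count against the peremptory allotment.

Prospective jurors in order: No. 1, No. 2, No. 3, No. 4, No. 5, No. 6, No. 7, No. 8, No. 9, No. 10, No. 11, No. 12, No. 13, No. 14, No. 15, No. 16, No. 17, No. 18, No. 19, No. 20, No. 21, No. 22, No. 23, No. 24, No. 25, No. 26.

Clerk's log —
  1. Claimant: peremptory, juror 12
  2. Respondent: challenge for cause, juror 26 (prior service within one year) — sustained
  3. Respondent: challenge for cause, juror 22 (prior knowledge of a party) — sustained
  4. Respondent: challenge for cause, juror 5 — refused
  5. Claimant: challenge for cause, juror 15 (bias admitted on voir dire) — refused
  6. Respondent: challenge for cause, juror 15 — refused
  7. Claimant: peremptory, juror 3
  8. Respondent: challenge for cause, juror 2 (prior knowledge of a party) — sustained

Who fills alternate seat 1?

Removed: #2, #3, #12, #22, #26. (#5, #15 stay — for-cause denied.)
Filling seats in venire order through position 8: #1, #4, #5, #6, #7, #8, #9, #10.
So alternate 1 is #10.

10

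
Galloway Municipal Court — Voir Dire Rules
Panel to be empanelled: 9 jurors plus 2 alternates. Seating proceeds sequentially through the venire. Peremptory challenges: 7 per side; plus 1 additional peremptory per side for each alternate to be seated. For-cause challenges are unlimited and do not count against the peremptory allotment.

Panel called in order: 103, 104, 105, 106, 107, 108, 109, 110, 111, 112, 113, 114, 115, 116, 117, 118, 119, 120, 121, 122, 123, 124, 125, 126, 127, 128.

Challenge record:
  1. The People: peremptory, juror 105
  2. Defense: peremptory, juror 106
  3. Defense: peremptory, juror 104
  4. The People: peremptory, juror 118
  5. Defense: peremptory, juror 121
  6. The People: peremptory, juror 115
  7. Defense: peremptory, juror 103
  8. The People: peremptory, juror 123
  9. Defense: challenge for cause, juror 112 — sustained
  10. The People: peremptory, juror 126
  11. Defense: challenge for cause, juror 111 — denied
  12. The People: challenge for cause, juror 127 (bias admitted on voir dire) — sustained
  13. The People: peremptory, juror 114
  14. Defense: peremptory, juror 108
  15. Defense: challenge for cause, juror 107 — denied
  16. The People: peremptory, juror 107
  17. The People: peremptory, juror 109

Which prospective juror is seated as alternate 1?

125

Removed: #103, #104, #105, #106, #107, #108, #109, #112, #114, #115, #118, #121, #123, #126, #127. (#111 stays — for-cause denied.)
Seating in order: seats 1–9 → #110, #111, #113, #116, #117, #119, #120, #122, #124; alternates → #125, #128.
So alternate 1 is #125.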